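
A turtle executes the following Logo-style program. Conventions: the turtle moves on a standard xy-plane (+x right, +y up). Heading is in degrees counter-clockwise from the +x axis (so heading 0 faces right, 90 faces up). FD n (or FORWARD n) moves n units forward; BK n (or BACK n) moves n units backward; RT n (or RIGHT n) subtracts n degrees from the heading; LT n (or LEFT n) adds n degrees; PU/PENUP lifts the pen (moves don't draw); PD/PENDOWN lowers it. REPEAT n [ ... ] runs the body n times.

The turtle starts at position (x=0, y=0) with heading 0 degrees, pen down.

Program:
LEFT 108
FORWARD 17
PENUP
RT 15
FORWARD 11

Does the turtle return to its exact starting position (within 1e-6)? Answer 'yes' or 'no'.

Executing turtle program step by step:
Start: pos=(0,0), heading=0, pen down
LT 108: heading 0 -> 108
FD 17: (0,0) -> (-5.253,16.168) [heading=108, draw]
PU: pen up
RT 15: heading 108 -> 93
FD 11: (-5.253,16.168) -> (-5.829,27.153) [heading=93, move]
Final: pos=(-5.829,27.153), heading=93, 1 segment(s) drawn

Start position: (0, 0)
Final position: (-5.829, 27.153)
Distance = 27.772; >= 1e-6 -> NOT closed

Answer: no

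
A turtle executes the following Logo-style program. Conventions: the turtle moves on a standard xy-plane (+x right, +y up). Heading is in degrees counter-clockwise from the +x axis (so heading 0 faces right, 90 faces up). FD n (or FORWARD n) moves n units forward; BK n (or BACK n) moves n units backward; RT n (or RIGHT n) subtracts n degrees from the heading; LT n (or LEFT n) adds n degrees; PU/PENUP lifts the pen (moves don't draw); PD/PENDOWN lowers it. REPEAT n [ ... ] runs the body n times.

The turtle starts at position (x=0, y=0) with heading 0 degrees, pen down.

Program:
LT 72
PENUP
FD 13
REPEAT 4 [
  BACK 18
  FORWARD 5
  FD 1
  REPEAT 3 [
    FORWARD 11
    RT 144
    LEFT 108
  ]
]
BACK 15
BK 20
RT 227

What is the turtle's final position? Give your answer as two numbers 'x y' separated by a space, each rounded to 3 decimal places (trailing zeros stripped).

Executing turtle program step by step:
Start: pos=(0,0), heading=0, pen down
LT 72: heading 0 -> 72
PU: pen up
FD 13: (0,0) -> (4.017,12.364) [heading=72, move]
REPEAT 4 [
  -- iteration 1/4 --
  BK 18: (4.017,12.364) -> (-1.545,-4.755) [heading=72, move]
  FD 5: (-1.545,-4.755) -> (0,0) [heading=72, move]
  FD 1: (0,0) -> (0.309,0.951) [heading=72, move]
  REPEAT 3 [
    -- iteration 1/3 --
    FD 11: (0.309,0.951) -> (3.708,11.413) [heading=72, move]
    RT 144: heading 72 -> 288
    LT 108: heading 288 -> 36
    -- iteration 2/3 --
    FD 11: (3.708,11.413) -> (12.607,17.878) [heading=36, move]
    RT 144: heading 36 -> 252
    LT 108: heading 252 -> 0
    -- iteration 3/3 --
    FD 11: (12.607,17.878) -> (23.607,17.878) [heading=0, move]
    RT 144: heading 0 -> 216
    LT 108: heading 216 -> 324
  ]
  -- iteration 2/4 --
  BK 18: (23.607,17.878) -> (9.045,28.458) [heading=324, move]
  FD 5: (9.045,28.458) -> (13.09,25.52) [heading=324, move]
  FD 1: (13.09,25.52) -> (13.899,24.932) [heading=324, move]
  REPEAT 3 [
    -- iteration 1/3 --
    FD 11: (13.899,24.932) -> (22.798,18.466) [heading=324, move]
    RT 144: heading 324 -> 180
    LT 108: heading 180 -> 288
    -- iteration 2/3 --
    FD 11: (22.798,18.466) -> (26.198,8.004) [heading=288, move]
    RT 144: heading 288 -> 144
    LT 108: heading 144 -> 252
    -- iteration 3/3 --
    FD 11: (26.198,8.004) -> (22.798,-2.457) [heading=252, move]
    RT 144: heading 252 -> 108
    LT 108: heading 108 -> 216
  ]
  -- iteration 3/4 --
  BK 18: (22.798,-2.457) -> (37.361,8.123) [heading=216, move]
  FD 5: (37.361,8.123) -> (33.316,5.184) [heading=216, move]
  FD 1: (33.316,5.184) -> (32.507,4.596) [heading=216, move]
  REPEAT 3 [
    -- iteration 1/3 --
    FD 11: (32.507,4.596) -> (23.607,-1.869) [heading=216, move]
    RT 144: heading 216 -> 72
    LT 108: heading 72 -> 180
    -- iteration 2/3 --
    FD 11: (23.607,-1.869) -> (12.607,-1.869) [heading=180, move]
    RT 144: heading 180 -> 36
    LT 108: heading 36 -> 144
    -- iteration 3/3 --
    FD 11: (12.607,-1.869) -> (3.708,4.596) [heading=144, move]
    RT 144: heading 144 -> 0
    LT 108: heading 0 -> 108
  ]
  -- iteration 4/4 --
  BK 18: (3.708,4.596) -> (9.271,-12.523) [heading=108, move]
  FD 5: (9.271,-12.523) -> (7.725,-7.767) [heading=108, move]
  FD 1: (7.725,-7.767) -> (7.416,-6.816) [heading=108, move]
  REPEAT 3 [
    -- iteration 1/3 --
    FD 11: (7.416,-6.816) -> (4.017,3.645) [heading=108, move]
    RT 144: heading 108 -> 324
    LT 108: heading 324 -> 72
    -- iteration 2/3 --
    FD 11: (4.017,3.645) -> (7.416,14.107) [heading=72, move]
    RT 144: heading 72 -> 288
    LT 108: heading 288 -> 36
    -- iteration 3/3 --
    FD 11: (7.416,14.107) -> (16.316,20.572) [heading=36, move]
    RT 144: heading 36 -> 252
    LT 108: heading 252 -> 0
  ]
]
BK 15: (16.316,20.572) -> (1.316,20.572) [heading=0, move]
BK 20: (1.316,20.572) -> (-18.684,20.572) [heading=0, move]
RT 227: heading 0 -> 133
Final: pos=(-18.684,20.572), heading=133, 0 segment(s) drawn

Answer: -18.684 20.572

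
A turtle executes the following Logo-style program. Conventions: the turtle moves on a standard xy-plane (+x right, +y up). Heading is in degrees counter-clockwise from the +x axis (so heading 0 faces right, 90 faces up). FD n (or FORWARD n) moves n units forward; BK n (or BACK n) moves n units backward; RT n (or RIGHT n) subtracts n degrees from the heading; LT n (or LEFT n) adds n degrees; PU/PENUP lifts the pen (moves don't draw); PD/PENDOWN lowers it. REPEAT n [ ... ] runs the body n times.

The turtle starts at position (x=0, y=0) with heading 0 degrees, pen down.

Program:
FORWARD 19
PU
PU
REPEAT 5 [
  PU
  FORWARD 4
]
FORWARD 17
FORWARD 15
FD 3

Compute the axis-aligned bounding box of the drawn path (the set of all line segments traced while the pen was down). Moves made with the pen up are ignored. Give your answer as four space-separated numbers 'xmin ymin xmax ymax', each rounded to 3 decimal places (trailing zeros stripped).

Answer: 0 0 19 0

Derivation:
Executing turtle program step by step:
Start: pos=(0,0), heading=0, pen down
FD 19: (0,0) -> (19,0) [heading=0, draw]
PU: pen up
PU: pen up
REPEAT 5 [
  -- iteration 1/5 --
  PU: pen up
  FD 4: (19,0) -> (23,0) [heading=0, move]
  -- iteration 2/5 --
  PU: pen up
  FD 4: (23,0) -> (27,0) [heading=0, move]
  -- iteration 3/5 --
  PU: pen up
  FD 4: (27,0) -> (31,0) [heading=0, move]
  -- iteration 4/5 --
  PU: pen up
  FD 4: (31,0) -> (35,0) [heading=0, move]
  -- iteration 5/5 --
  PU: pen up
  FD 4: (35,0) -> (39,0) [heading=0, move]
]
FD 17: (39,0) -> (56,0) [heading=0, move]
FD 15: (56,0) -> (71,0) [heading=0, move]
FD 3: (71,0) -> (74,0) [heading=0, move]
Final: pos=(74,0), heading=0, 1 segment(s) drawn

Segment endpoints: x in {0, 19}, y in {0}
xmin=0, ymin=0, xmax=19, ymax=0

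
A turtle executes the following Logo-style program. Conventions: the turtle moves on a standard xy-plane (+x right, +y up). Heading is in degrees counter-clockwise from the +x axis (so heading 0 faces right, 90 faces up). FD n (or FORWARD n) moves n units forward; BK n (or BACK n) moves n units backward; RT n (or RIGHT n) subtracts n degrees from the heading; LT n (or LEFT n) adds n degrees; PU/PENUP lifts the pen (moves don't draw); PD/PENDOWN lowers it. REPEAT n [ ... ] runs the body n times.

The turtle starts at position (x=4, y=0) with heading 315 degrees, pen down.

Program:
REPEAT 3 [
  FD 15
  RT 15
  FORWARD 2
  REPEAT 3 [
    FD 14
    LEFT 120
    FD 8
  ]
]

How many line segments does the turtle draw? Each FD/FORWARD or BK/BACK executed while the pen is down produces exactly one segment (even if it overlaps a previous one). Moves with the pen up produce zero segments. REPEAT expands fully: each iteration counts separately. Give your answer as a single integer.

Answer: 24

Derivation:
Executing turtle program step by step:
Start: pos=(4,0), heading=315, pen down
REPEAT 3 [
  -- iteration 1/3 --
  FD 15: (4,0) -> (14.607,-10.607) [heading=315, draw]
  RT 15: heading 315 -> 300
  FD 2: (14.607,-10.607) -> (15.607,-12.339) [heading=300, draw]
  REPEAT 3 [
    -- iteration 1/3 --
    FD 14: (15.607,-12.339) -> (22.607,-24.463) [heading=300, draw]
    LT 120: heading 300 -> 60
    FD 8: (22.607,-24.463) -> (26.607,-17.535) [heading=60, draw]
    -- iteration 2/3 --
    FD 14: (26.607,-17.535) -> (33.607,-5.41) [heading=60, draw]
    LT 120: heading 60 -> 180
    FD 8: (33.607,-5.41) -> (25.607,-5.41) [heading=180, draw]
    -- iteration 3/3 --
    FD 14: (25.607,-5.41) -> (11.607,-5.41) [heading=180, draw]
    LT 120: heading 180 -> 300
    FD 8: (11.607,-5.41) -> (15.607,-12.339) [heading=300, draw]
  ]
  -- iteration 2/3 --
  FD 15: (15.607,-12.339) -> (23.107,-25.329) [heading=300, draw]
  RT 15: heading 300 -> 285
  FD 2: (23.107,-25.329) -> (23.624,-27.261) [heading=285, draw]
  REPEAT 3 [
    -- iteration 1/3 --
    FD 14: (23.624,-27.261) -> (27.248,-40.784) [heading=285, draw]
    LT 120: heading 285 -> 45
    FD 8: (27.248,-40.784) -> (32.905,-35.127) [heading=45, draw]
    -- iteration 2/3 --
    FD 14: (32.905,-35.127) -> (42.804,-25.227) [heading=45, draw]
    LT 120: heading 45 -> 165
    FD 8: (42.804,-25.227) -> (35.077,-23.157) [heading=165, draw]
    -- iteration 3/3 --
    FD 14: (35.077,-23.157) -> (21.554,-19.533) [heading=165, draw]
    LT 120: heading 165 -> 285
    FD 8: (21.554,-19.533) -> (23.624,-27.261) [heading=285, draw]
  ]
  -- iteration 3/3 --
  FD 15: (23.624,-27.261) -> (27.507,-41.75) [heading=285, draw]
  RT 15: heading 285 -> 270
  FD 2: (27.507,-41.75) -> (27.507,-43.75) [heading=270, draw]
  REPEAT 3 [
    -- iteration 1/3 --
    FD 14: (27.507,-43.75) -> (27.507,-57.75) [heading=270, draw]
    LT 120: heading 270 -> 30
    FD 8: (27.507,-57.75) -> (34.435,-53.75) [heading=30, draw]
    -- iteration 2/3 --
    FD 14: (34.435,-53.75) -> (46.559,-46.75) [heading=30, draw]
    LT 120: heading 30 -> 150
    FD 8: (46.559,-46.75) -> (39.631,-42.75) [heading=150, draw]
    -- iteration 3/3 --
    FD 14: (39.631,-42.75) -> (27.507,-35.75) [heading=150, draw]
    LT 120: heading 150 -> 270
    FD 8: (27.507,-35.75) -> (27.507,-43.75) [heading=270, draw]
  ]
]
Final: pos=(27.507,-43.75), heading=270, 24 segment(s) drawn
Segments drawn: 24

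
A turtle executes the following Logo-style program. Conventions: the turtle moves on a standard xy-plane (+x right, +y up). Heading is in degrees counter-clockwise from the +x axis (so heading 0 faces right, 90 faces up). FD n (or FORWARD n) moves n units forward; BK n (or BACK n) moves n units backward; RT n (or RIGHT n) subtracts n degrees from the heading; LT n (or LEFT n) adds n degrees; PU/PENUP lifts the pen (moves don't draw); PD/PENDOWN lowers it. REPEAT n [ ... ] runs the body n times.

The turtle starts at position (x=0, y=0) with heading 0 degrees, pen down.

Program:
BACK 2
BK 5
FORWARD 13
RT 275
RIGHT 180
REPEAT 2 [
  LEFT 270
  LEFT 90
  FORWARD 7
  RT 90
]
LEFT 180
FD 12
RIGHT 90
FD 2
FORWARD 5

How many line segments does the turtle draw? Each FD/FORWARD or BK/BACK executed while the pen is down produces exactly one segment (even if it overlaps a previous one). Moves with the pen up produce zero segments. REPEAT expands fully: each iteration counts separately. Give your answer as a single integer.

Answer: 8

Derivation:
Executing turtle program step by step:
Start: pos=(0,0), heading=0, pen down
BK 2: (0,0) -> (-2,0) [heading=0, draw]
BK 5: (-2,0) -> (-7,0) [heading=0, draw]
FD 13: (-7,0) -> (6,0) [heading=0, draw]
RT 275: heading 0 -> 85
RT 180: heading 85 -> 265
REPEAT 2 [
  -- iteration 1/2 --
  LT 270: heading 265 -> 175
  LT 90: heading 175 -> 265
  FD 7: (6,0) -> (5.39,-6.973) [heading=265, draw]
  RT 90: heading 265 -> 175
  -- iteration 2/2 --
  LT 270: heading 175 -> 85
  LT 90: heading 85 -> 175
  FD 7: (5.39,-6.973) -> (-1.583,-6.363) [heading=175, draw]
  RT 90: heading 175 -> 85
]
LT 180: heading 85 -> 265
FD 12: (-1.583,-6.363) -> (-2.629,-18.318) [heading=265, draw]
RT 90: heading 265 -> 175
FD 2: (-2.629,-18.318) -> (-4.622,-18.143) [heading=175, draw]
FD 5: (-4.622,-18.143) -> (-9.603,-17.708) [heading=175, draw]
Final: pos=(-9.603,-17.708), heading=175, 8 segment(s) drawn
Segments drawn: 8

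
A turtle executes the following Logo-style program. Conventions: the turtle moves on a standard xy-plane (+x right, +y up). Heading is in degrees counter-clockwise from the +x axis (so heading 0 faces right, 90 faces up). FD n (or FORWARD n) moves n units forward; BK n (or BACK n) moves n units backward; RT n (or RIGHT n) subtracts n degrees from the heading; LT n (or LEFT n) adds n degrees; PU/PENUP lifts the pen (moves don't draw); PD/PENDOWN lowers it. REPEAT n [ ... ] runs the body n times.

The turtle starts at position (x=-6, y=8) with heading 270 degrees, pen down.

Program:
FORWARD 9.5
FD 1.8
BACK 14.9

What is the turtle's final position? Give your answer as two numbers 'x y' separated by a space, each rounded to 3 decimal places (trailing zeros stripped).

Answer: -6 11.6

Derivation:
Executing turtle program step by step:
Start: pos=(-6,8), heading=270, pen down
FD 9.5: (-6,8) -> (-6,-1.5) [heading=270, draw]
FD 1.8: (-6,-1.5) -> (-6,-3.3) [heading=270, draw]
BK 14.9: (-6,-3.3) -> (-6,11.6) [heading=270, draw]
Final: pos=(-6,11.6), heading=270, 3 segment(s) drawn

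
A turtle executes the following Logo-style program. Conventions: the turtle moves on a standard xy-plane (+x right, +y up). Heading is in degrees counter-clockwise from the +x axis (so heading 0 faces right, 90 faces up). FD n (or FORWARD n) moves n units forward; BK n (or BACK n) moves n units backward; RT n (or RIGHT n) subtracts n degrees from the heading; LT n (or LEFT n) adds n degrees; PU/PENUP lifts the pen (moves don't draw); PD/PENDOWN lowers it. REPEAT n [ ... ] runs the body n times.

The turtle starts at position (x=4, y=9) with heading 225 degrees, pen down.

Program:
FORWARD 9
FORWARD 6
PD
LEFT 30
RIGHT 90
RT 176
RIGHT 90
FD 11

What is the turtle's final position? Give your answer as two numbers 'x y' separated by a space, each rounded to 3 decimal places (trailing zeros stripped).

Executing turtle program step by step:
Start: pos=(4,9), heading=225, pen down
FD 9: (4,9) -> (-2.364,2.636) [heading=225, draw]
FD 6: (-2.364,2.636) -> (-6.607,-1.607) [heading=225, draw]
PD: pen down
LT 30: heading 225 -> 255
RT 90: heading 255 -> 165
RT 176: heading 165 -> 349
RT 90: heading 349 -> 259
FD 11: (-6.607,-1.607) -> (-8.706,-12.405) [heading=259, draw]
Final: pos=(-8.706,-12.405), heading=259, 3 segment(s) drawn

Answer: -8.706 -12.405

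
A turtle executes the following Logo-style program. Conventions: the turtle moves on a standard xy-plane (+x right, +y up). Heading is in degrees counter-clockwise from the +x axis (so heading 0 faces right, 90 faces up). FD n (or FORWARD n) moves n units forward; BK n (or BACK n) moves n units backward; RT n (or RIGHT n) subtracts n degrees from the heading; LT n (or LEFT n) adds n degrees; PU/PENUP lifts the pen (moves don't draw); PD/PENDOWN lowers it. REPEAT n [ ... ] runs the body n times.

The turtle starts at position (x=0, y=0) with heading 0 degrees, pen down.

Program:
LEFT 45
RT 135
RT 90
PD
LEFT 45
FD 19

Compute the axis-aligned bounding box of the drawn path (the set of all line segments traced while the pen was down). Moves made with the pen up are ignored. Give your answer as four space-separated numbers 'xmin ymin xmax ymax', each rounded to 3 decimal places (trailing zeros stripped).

Answer: -13.435 -13.435 0 0

Derivation:
Executing turtle program step by step:
Start: pos=(0,0), heading=0, pen down
LT 45: heading 0 -> 45
RT 135: heading 45 -> 270
RT 90: heading 270 -> 180
PD: pen down
LT 45: heading 180 -> 225
FD 19: (0,0) -> (-13.435,-13.435) [heading=225, draw]
Final: pos=(-13.435,-13.435), heading=225, 1 segment(s) drawn

Segment endpoints: x in {-13.435, 0}, y in {-13.435, 0}
xmin=-13.435, ymin=-13.435, xmax=0, ymax=0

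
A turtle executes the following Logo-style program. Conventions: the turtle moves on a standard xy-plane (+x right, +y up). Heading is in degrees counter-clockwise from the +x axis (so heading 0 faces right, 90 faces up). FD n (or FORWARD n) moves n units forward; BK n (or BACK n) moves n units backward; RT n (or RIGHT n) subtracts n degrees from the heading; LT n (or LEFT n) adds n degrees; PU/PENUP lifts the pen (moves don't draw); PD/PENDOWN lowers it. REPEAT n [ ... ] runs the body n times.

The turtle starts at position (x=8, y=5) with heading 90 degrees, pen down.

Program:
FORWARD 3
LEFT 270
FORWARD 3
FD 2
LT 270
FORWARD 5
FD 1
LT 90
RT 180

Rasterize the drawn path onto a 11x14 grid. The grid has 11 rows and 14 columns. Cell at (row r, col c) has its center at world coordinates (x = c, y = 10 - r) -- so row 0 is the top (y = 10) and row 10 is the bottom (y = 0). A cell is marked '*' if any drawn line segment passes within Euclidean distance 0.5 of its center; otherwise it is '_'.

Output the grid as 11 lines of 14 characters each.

Segment 0: (8,5) -> (8,8)
Segment 1: (8,8) -> (11,8)
Segment 2: (11,8) -> (13,8)
Segment 3: (13,8) -> (13,3)
Segment 4: (13,3) -> (13,2)

Answer: ______________
______________
________******
________*____*
________*____*
________*____*
_____________*
_____________*
_____________*
______________
______________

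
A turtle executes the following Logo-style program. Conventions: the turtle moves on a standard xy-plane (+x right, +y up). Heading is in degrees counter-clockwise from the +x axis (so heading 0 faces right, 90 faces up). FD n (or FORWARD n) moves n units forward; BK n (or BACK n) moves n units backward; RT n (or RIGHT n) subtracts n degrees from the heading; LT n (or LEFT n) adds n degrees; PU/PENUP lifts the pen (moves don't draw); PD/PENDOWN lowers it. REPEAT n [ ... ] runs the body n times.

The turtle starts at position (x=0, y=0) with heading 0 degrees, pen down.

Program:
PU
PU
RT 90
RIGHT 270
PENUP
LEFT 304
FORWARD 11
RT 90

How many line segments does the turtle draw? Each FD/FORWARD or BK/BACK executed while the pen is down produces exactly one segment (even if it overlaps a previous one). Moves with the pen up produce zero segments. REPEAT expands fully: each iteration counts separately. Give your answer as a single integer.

Answer: 0

Derivation:
Executing turtle program step by step:
Start: pos=(0,0), heading=0, pen down
PU: pen up
PU: pen up
RT 90: heading 0 -> 270
RT 270: heading 270 -> 0
PU: pen up
LT 304: heading 0 -> 304
FD 11: (0,0) -> (6.151,-9.119) [heading=304, move]
RT 90: heading 304 -> 214
Final: pos=(6.151,-9.119), heading=214, 0 segment(s) drawn
Segments drawn: 0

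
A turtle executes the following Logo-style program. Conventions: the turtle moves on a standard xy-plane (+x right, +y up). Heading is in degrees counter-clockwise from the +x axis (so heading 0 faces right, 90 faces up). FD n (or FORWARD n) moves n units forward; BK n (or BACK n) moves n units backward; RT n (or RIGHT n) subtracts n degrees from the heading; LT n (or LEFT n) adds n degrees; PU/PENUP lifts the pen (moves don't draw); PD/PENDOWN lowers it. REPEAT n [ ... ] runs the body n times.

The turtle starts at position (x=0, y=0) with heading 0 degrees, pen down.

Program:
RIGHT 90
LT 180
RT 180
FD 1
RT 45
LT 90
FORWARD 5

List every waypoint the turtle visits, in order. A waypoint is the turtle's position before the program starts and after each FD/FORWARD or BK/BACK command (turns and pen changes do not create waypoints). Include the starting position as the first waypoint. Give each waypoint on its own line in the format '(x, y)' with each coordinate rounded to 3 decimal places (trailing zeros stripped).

Answer: (0, 0)
(0, -1)
(3.536, -4.536)

Derivation:
Executing turtle program step by step:
Start: pos=(0,0), heading=0, pen down
RT 90: heading 0 -> 270
LT 180: heading 270 -> 90
RT 180: heading 90 -> 270
FD 1: (0,0) -> (0,-1) [heading=270, draw]
RT 45: heading 270 -> 225
LT 90: heading 225 -> 315
FD 5: (0,-1) -> (3.536,-4.536) [heading=315, draw]
Final: pos=(3.536,-4.536), heading=315, 2 segment(s) drawn
Waypoints (3 total):
(0, 0)
(0, -1)
(3.536, -4.536)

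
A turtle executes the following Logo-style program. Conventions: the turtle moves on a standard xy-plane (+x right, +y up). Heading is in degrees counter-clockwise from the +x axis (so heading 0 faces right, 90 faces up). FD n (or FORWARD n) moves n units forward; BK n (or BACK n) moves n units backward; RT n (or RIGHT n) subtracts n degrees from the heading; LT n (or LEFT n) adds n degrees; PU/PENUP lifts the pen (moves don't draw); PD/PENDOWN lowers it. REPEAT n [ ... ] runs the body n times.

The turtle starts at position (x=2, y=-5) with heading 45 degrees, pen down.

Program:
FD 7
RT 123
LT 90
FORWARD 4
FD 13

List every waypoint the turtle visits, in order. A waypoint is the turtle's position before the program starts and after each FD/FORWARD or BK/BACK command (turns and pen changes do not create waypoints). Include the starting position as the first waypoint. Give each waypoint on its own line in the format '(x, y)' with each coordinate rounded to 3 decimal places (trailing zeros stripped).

Answer: (2, -5)
(6.95, -0.05)
(10.862, 0.781)
(23.578, 3.484)

Derivation:
Executing turtle program step by step:
Start: pos=(2,-5), heading=45, pen down
FD 7: (2,-5) -> (6.95,-0.05) [heading=45, draw]
RT 123: heading 45 -> 282
LT 90: heading 282 -> 12
FD 4: (6.95,-0.05) -> (10.862,0.781) [heading=12, draw]
FD 13: (10.862,0.781) -> (23.578,3.484) [heading=12, draw]
Final: pos=(23.578,3.484), heading=12, 3 segment(s) drawn
Waypoints (4 total):
(2, -5)
(6.95, -0.05)
(10.862, 0.781)
(23.578, 3.484)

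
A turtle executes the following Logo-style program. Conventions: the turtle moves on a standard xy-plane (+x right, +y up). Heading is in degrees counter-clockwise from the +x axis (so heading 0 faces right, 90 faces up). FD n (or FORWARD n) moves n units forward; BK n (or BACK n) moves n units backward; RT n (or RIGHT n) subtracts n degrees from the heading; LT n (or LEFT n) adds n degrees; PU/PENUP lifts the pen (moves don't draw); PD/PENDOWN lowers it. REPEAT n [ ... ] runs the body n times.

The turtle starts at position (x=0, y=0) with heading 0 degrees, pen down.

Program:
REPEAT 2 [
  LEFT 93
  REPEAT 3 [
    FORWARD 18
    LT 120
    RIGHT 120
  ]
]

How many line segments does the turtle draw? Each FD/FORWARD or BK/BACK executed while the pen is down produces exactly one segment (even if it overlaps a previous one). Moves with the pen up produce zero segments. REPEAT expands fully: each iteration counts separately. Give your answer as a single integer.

Executing turtle program step by step:
Start: pos=(0,0), heading=0, pen down
REPEAT 2 [
  -- iteration 1/2 --
  LT 93: heading 0 -> 93
  REPEAT 3 [
    -- iteration 1/3 --
    FD 18: (0,0) -> (-0.942,17.975) [heading=93, draw]
    LT 120: heading 93 -> 213
    RT 120: heading 213 -> 93
    -- iteration 2/3 --
    FD 18: (-0.942,17.975) -> (-1.884,35.951) [heading=93, draw]
    LT 120: heading 93 -> 213
    RT 120: heading 213 -> 93
    -- iteration 3/3 --
    FD 18: (-1.884,35.951) -> (-2.826,53.926) [heading=93, draw]
    LT 120: heading 93 -> 213
    RT 120: heading 213 -> 93
  ]
  -- iteration 2/2 --
  LT 93: heading 93 -> 186
  REPEAT 3 [
    -- iteration 1/3 --
    FD 18: (-2.826,53.926) -> (-20.728,52.044) [heading=186, draw]
    LT 120: heading 186 -> 306
    RT 120: heading 306 -> 186
    -- iteration 2/3 --
    FD 18: (-20.728,52.044) -> (-38.629,50.163) [heading=186, draw]
    LT 120: heading 186 -> 306
    RT 120: heading 306 -> 186
    -- iteration 3/3 --
    FD 18: (-38.629,50.163) -> (-56.53,48.281) [heading=186, draw]
    LT 120: heading 186 -> 306
    RT 120: heading 306 -> 186
  ]
]
Final: pos=(-56.53,48.281), heading=186, 6 segment(s) drawn
Segments drawn: 6

Answer: 6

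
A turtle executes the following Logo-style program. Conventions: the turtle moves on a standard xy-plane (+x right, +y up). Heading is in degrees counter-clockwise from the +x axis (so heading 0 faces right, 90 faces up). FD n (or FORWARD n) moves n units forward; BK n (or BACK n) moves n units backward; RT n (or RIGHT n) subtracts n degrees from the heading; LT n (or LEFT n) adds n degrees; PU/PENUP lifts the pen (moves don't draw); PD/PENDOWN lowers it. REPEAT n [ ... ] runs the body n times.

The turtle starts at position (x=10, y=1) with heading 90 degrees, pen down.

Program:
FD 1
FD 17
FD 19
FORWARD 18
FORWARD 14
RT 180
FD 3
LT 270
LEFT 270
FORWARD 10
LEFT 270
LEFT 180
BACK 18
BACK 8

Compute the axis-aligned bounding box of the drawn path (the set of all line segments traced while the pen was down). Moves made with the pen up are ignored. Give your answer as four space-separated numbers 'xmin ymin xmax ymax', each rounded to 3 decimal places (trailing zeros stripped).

Answer: 10 1 36 77

Derivation:
Executing turtle program step by step:
Start: pos=(10,1), heading=90, pen down
FD 1: (10,1) -> (10,2) [heading=90, draw]
FD 17: (10,2) -> (10,19) [heading=90, draw]
FD 19: (10,19) -> (10,38) [heading=90, draw]
FD 18: (10,38) -> (10,56) [heading=90, draw]
FD 14: (10,56) -> (10,70) [heading=90, draw]
RT 180: heading 90 -> 270
FD 3: (10,70) -> (10,67) [heading=270, draw]
LT 270: heading 270 -> 180
LT 270: heading 180 -> 90
FD 10: (10,67) -> (10,77) [heading=90, draw]
LT 270: heading 90 -> 0
LT 180: heading 0 -> 180
BK 18: (10,77) -> (28,77) [heading=180, draw]
BK 8: (28,77) -> (36,77) [heading=180, draw]
Final: pos=(36,77), heading=180, 9 segment(s) drawn

Segment endpoints: x in {10, 10, 10, 10, 10, 28, 36}, y in {1, 2, 19, 38, 56, 67, 70, 77, 77}
xmin=10, ymin=1, xmax=36, ymax=77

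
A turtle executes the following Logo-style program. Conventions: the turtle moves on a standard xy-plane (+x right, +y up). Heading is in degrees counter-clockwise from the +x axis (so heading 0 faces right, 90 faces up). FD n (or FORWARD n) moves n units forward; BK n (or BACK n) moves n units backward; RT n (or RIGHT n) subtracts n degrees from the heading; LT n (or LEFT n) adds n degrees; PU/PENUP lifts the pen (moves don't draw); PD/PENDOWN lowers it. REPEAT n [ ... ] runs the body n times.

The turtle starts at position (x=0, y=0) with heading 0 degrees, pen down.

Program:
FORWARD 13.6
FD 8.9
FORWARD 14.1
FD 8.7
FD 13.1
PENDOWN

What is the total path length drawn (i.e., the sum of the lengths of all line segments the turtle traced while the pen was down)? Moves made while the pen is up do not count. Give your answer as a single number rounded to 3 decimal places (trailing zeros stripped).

Answer: 58.4

Derivation:
Executing turtle program step by step:
Start: pos=(0,0), heading=0, pen down
FD 13.6: (0,0) -> (13.6,0) [heading=0, draw]
FD 8.9: (13.6,0) -> (22.5,0) [heading=0, draw]
FD 14.1: (22.5,0) -> (36.6,0) [heading=0, draw]
FD 8.7: (36.6,0) -> (45.3,0) [heading=0, draw]
FD 13.1: (45.3,0) -> (58.4,0) [heading=0, draw]
PD: pen down
Final: pos=(58.4,0), heading=0, 5 segment(s) drawn

Segment lengths:
  seg 1: (0,0) -> (13.6,0), length = 13.6
  seg 2: (13.6,0) -> (22.5,0), length = 8.9
  seg 3: (22.5,0) -> (36.6,0), length = 14.1
  seg 4: (36.6,0) -> (45.3,0), length = 8.7
  seg 5: (45.3,0) -> (58.4,0), length = 13.1
Total = 58.4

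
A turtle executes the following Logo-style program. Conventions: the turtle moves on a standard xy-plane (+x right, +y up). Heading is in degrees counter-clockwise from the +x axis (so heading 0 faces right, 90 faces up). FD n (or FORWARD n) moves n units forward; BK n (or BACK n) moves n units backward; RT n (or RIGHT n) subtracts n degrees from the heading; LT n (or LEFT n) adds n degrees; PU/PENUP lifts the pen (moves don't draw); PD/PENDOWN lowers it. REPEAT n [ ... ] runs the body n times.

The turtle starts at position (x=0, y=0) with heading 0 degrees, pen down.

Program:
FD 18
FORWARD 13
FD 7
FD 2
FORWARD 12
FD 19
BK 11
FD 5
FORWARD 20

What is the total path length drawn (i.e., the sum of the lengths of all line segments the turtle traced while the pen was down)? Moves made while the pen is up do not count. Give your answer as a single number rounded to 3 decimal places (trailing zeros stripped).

Answer: 107

Derivation:
Executing turtle program step by step:
Start: pos=(0,0), heading=0, pen down
FD 18: (0,0) -> (18,0) [heading=0, draw]
FD 13: (18,0) -> (31,0) [heading=0, draw]
FD 7: (31,0) -> (38,0) [heading=0, draw]
FD 2: (38,0) -> (40,0) [heading=0, draw]
FD 12: (40,0) -> (52,0) [heading=0, draw]
FD 19: (52,0) -> (71,0) [heading=0, draw]
BK 11: (71,0) -> (60,0) [heading=0, draw]
FD 5: (60,0) -> (65,0) [heading=0, draw]
FD 20: (65,0) -> (85,0) [heading=0, draw]
Final: pos=(85,0), heading=0, 9 segment(s) drawn

Segment lengths:
  seg 1: (0,0) -> (18,0), length = 18
  seg 2: (18,0) -> (31,0), length = 13
  seg 3: (31,0) -> (38,0), length = 7
  seg 4: (38,0) -> (40,0), length = 2
  seg 5: (40,0) -> (52,0), length = 12
  seg 6: (52,0) -> (71,0), length = 19
  seg 7: (71,0) -> (60,0), length = 11
  seg 8: (60,0) -> (65,0), length = 5
  seg 9: (65,0) -> (85,0), length = 20
Total = 107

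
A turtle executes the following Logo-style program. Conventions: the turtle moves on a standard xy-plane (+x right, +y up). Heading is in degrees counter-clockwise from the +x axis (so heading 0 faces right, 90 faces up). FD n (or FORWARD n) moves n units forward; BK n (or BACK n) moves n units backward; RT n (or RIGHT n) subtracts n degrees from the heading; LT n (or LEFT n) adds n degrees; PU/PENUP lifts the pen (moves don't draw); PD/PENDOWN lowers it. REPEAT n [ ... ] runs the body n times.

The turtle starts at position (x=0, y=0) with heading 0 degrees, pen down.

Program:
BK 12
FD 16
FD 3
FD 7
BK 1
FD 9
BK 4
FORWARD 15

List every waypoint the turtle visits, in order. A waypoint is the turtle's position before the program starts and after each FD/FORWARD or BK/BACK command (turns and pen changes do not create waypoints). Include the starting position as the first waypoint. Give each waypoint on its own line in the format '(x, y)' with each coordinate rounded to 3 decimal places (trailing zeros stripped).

Executing turtle program step by step:
Start: pos=(0,0), heading=0, pen down
BK 12: (0,0) -> (-12,0) [heading=0, draw]
FD 16: (-12,0) -> (4,0) [heading=0, draw]
FD 3: (4,0) -> (7,0) [heading=0, draw]
FD 7: (7,0) -> (14,0) [heading=0, draw]
BK 1: (14,0) -> (13,0) [heading=0, draw]
FD 9: (13,0) -> (22,0) [heading=0, draw]
BK 4: (22,0) -> (18,0) [heading=0, draw]
FD 15: (18,0) -> (33,0) [heading=0, draw]
Final: pos=(33,0), heading=0, 8 segment(s) drawn
Waypoints (9 total):
(0, 0)
(-12, 0)
(4, 0)
(7, 0)
(14, 0)
(13, 0)
(22, 0)
(18, 0)
(33, 0)

Answer: (0, 0)
(-12, 0)
(4, 0)
(7, 0)
(14, 0)
(13, 0)
(22, 0)
(18, 0)
(33, 0)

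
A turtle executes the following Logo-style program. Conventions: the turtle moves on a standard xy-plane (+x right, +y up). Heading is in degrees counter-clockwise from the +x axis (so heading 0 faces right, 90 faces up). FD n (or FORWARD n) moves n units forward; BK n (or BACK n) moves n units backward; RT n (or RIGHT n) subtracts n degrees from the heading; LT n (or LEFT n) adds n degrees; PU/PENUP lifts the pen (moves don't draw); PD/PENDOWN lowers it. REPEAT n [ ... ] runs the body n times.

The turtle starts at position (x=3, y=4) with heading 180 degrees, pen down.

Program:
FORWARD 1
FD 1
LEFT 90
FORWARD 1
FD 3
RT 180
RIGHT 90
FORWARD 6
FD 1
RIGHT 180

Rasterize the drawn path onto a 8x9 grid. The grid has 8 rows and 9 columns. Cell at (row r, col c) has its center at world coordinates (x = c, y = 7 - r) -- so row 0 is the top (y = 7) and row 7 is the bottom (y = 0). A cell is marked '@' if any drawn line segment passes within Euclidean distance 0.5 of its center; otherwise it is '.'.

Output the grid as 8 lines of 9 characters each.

Answer: .........
.........
.........
.@@@.....
.@.......
.@.......
.@.......
.@@@@@@@@

Derivation:
Segment 0: (3,4) -> (2,4)
Segment 1: (2,4) -> (1,4)
Segment 2: (1,4) -> (1,3)
Segment 3: (1,3) -> (1,0)
Segment 4: (1,0) -> (7,0)
Segment 5: (7,0) -> (8,0)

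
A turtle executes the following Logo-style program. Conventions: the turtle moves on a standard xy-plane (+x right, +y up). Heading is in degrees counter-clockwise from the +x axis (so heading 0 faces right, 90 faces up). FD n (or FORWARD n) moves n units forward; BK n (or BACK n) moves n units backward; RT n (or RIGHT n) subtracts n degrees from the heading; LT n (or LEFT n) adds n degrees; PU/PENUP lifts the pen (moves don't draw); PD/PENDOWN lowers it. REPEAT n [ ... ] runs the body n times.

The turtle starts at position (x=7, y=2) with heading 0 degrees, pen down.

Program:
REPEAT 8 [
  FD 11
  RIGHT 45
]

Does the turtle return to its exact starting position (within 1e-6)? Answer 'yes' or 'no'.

Executing turtle program step by step:
Start: pos=(7,2), heading=0, pen down
REPEAT 8 [
  -- iteration 1/8 --
  FD 11: (7,2) -> (18,2) [heading=0, draw]
  RT 45: heading 0 -> 315
  -- iteration 2/8 --
  FD 11: (18,2) -> (25.778,-5.778) [heading=315, draw]
  RT 45: heading 315 -> 270
  -- iteration 3/8 --
  FD 11: (25.778,-5.778) -> (25.778,-16.778) [heading=270, draw]
  RT 45: heading 270 -> 225
  -- iteration 4/8 --
  FD 11: (25.778,-16.778) -> (18,-24.556) [heading=225, draw]
  RT 45: heading 225 -> 180
  -- iteration 5/8 --
  FD 11: (18,-24.556) -> (7,-24.556) [heading=180, draw]
  RT 45: heading 180 -> 135
  -- iteration 6/8 --
  FD 11: (7,-24.556) -> (-0.778,-16.778) [heading=135, draw]
  RT 45: heading 135 -> 90
  -- iteration 7/8 --
  FD 11: (-0.778,-16.778) -> (-0.778,-5.778) [heading=90, draw]
  RT 45: heading 90 -> 45
  -- iteration 8/8 --
  FD 11: (-0.778,-5.778) -> (7,2) [heading=45, draw]
  RT 45: heading 45 -> 0
]
Final: pos=(7,2), heading=0, 8 segment(s) drawn

Start position: (7, 2)
Final position: (7, 2)
Distance = 0; < 1e-6 -> CLOSED

Answer: yes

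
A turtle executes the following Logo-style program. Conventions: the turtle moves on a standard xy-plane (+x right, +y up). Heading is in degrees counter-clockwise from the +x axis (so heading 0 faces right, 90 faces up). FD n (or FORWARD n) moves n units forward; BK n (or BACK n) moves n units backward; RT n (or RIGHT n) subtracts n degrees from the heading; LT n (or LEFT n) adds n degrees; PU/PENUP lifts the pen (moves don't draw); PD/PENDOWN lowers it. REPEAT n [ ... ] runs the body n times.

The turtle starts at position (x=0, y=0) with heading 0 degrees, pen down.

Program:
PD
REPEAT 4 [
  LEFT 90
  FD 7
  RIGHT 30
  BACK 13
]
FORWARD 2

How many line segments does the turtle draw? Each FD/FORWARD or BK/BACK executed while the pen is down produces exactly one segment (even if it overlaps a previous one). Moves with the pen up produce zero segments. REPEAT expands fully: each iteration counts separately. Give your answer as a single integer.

Executing turtle program step by step:
Start: pos=(0,0), heading=0, pen down
PD: pen down
REPEAT 4 [
  -- iteration 1/4 --
  LT 90: heading 0 -> 90
  FD 7: (0,0) -> (0,7) [heading=90, draw]
  RT 30: heading 90 -> 60
  BK 13: (0,7) -> (-6.5,-4.258) [heading=60, draw]
  -- iteration 2/4 --
  LT 90: heading 60 -> 150
  FD 7: (-6.5,-4.258) -> (-12.562,-0.758) [heading=150, draw]
  RT 30: heading 150 -> 120
  BK 13: (-12.562,-0.758) -> (-6.062,-12.017) [heading=120, draw]
  -- iteration 3/4 --
  LT 90: heading 120 -> 210
  FD 7: (-6.062,-12.017) -> (-12.124,-15.517) [heading=210, draw]
  RT 30: heading 210 -> 180
  BK 13: (-12.124,-15.517) -> (0.876,-15.517) [heading=180, draw]
  -- iteration 4/4 --
  LT 90: heading 180 -> 270
  FD 7: (0.876,-15.517) -> (0.876,-22.517) [heading=270, draw]
  RT 30: heading 270 -> 240
  BK 13: (0.876,-22.517) -> (7.376,-11.258) [heading=240, draw]
]
FD 2: (7.376,-11.258) -> (6.376,-12.99) [heading=240, draw]
Final: pos=(6.376,-12.99), heading=240, 9 segment(s) drawn
Segments drawn: 9

Answer: 9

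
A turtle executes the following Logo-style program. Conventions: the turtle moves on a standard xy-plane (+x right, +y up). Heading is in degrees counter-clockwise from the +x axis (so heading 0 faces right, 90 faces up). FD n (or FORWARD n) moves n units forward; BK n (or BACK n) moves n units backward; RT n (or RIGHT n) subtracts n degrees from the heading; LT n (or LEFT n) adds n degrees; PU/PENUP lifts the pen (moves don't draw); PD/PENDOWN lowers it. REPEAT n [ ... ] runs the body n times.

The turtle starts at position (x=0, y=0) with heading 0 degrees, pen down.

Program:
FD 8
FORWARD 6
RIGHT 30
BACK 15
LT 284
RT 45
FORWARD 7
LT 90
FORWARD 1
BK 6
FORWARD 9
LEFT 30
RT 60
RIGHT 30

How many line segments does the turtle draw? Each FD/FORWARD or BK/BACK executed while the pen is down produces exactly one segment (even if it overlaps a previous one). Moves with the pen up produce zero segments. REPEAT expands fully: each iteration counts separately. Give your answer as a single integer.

Executing turtle program step by step:
Start: pos=(0,0), heading=0, pen down
FD 8: (0,0) -> (8,0) [heading=0, draw]
FD 6: (8,0) -> (14,0) [heading=0, draw]
RT 30: heading 0 -> 330
BK 15: (14,0) -> (1.01,7.5) [heading=330, draw]
LT 284: heading 330 -> 254
RT 45: heading 254 -> 209
FD 7: (1.01,7.5) -> (-5.113,4.106) [heading=209, draw]
LT 90: heading 209 -> 299
FD 1: (-5.113,4.106) -> (-4.628,3.232) [heading=299, draw]
BK 6: (-4.628,3.232) -> (-7.537,8.479) [heading=299, draw]
FD 9: (-7.537,8.479) -> (-3.173,0.608) [heading=299, draw]
LT 30: heading 299 -> 329
RT 60: heading 329 -> 269
RT 30: heading 269 -> 239
Final: pos=(-3.173,0.608), heading=239, 7 segment(s) drawn
Segments drawn: 7

Answer: 7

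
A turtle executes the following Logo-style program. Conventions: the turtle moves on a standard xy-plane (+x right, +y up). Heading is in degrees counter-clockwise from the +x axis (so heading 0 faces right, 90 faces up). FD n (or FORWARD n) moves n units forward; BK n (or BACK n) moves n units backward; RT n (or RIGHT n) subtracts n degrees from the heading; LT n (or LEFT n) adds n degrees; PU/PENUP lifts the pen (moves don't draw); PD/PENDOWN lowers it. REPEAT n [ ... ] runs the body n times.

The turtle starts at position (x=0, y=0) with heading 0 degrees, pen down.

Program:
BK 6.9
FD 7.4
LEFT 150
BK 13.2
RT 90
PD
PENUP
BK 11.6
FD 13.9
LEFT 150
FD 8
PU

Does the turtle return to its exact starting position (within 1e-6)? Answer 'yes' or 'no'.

Executing turtle program step by step:
Start: pos=(0,0), heading=0, pen down
BK 6.9: (0,0) -> (-6.9,0) [heading=0, draw]
FD 7.4: (-6.9,0) -> (0.5,0) [heading=0, draw]
LT 150: heading 0 -> 150
BK 13.2: (0.5,0) -> (11.932,-6.6) [heading=150, draw]
RT 90: heading 150 -> 60
PD: pen down
PU: pen up
BK 11.6: (11.932,-6.6) -> (6.132,-16.646) [heading=60, move]
FD 13.9: (6.132,-16.646) -> (13.082,-4.608) [heading=60, move]
LT 150: heading 60 -> 210
FD 8: (13.082,-4.608) -> (6.153,-8.608) [heading=210, move]
PU: pen up
Final: pos=(6.153,-8.608), heading=210, 3 segment(s) drawn

Start position: (0, 0)
Final position: (6.153, -8.608)
Distance = 10.581; >= 1e-6 -> NOT closed

Answer: no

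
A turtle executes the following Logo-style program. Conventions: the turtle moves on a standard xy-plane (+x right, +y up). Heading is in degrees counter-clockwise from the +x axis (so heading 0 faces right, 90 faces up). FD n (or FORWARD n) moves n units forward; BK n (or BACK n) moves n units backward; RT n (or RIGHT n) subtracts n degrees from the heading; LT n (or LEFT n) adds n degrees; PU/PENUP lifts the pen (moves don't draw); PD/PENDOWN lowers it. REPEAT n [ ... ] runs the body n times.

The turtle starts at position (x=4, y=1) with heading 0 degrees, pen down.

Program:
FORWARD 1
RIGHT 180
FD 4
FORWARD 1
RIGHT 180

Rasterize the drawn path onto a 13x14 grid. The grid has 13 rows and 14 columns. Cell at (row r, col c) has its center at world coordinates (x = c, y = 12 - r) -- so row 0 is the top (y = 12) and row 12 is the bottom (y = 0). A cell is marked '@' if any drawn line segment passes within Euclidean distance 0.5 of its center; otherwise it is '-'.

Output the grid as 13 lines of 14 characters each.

Segment 0: (4,1) -> (5,1)
Segment 1: (5,1) -> (1,1)
Segment 2: (1,1) -> (0,1)

Answer: --------------
--------------
--------------
--------------
--------------
--------------
--------------
--------------
--------------
--------------
--------------
@@@@@@--------
--------------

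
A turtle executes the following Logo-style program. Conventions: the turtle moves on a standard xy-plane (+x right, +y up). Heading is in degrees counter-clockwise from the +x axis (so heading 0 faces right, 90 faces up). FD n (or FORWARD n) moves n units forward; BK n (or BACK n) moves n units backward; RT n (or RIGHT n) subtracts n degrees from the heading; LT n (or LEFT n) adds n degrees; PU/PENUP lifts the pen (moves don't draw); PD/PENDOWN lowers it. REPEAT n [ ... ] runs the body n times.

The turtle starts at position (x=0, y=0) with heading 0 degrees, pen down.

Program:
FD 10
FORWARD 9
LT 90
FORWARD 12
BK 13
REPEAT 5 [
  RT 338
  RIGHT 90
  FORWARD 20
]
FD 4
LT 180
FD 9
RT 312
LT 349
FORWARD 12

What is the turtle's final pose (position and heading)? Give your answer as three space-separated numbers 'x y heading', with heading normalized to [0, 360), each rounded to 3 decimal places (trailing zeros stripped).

Executing turtle program step by step:
Start: pos=(0,0), heading=0, pen down
FD 10: (0,0) -> (10,0) [heading=0, draw]
FD 9: (10,0) -> (19,0) [heading=0, draw]
LT 90: heading 0 -> 90
FD 12: (19,0) -> (19,12) [heading=90, draw]
BK 13: (19,12) -> (19,-1) [heading=90, draw]
REPEAT 5 [
  -- iteration 1/5 --
  RT 338: heading 90 -> 112
  RT 90: heading 112 -> 22
  FD 20: (19,-1) -> (37.544,6.492) [heading=22, draw]
  -- iteration 2/5 --
  RT 338: heading 22 -> 44
  RT 90: heading 44 -> 314
  FD 20: (37.544,6.492) -> (51.437,-7.895) [heading=314, draw]
  -- iteration 3/5 --
  RT 338: heading 314 -> 336
  RT 90: heading 336 -> 246
  FD 20: (51.437,-7.895) -> (43.302,-26.166) [heading=246, draw]
  -- iteration 4/5 --
  RT 338: heading 246 -> 268
  RT 90: heading 268 -> 178
  FD 20: (43.302,-26.166) -> (23.314,-25.468) [heading=178, draw]
  -- iteration 5/5 --
  RT 338: heading 178 -> 200
  RT 90: heading 200 -> 110
  FD 20: (23.314,-25.468) -> (16.474,-6.674) [heading=110, draw]
]
FD 4: (16.474,-6.674) -> (15.106,-2.915) [heading=110, draw]
LT 180: heading 110 -> 290
FD 9: (15.106,-2.915) -> (18.184,-11.372) [heading=290, draw]
RT 312: heading 290 -> 338
LT 349: heading 338 -> 327
FD 12: (18.184,-11.372) -> (28.248,-17.908) [heading=327, draw]
Final: pos=(28.248,-17.908), heading=327, 12 segment(s) drawn

Answer: 28.248 -17.908 327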